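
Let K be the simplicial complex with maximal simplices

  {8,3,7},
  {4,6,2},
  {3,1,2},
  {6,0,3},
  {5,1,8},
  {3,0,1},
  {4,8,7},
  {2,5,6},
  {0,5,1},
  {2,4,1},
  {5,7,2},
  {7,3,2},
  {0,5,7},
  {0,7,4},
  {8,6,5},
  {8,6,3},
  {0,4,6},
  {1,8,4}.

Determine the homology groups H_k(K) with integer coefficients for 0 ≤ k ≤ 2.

Fix the vertex order 0 < 1 < 2 < 3 < 4 < 5 < 6 < 7 < 8 and write every simplex with vertices in increasing order. Then dim K = 2 and the simplices of K are:

  0-simplices (9): [0], [1], [2], [3], [4], [5], [6], [7], [8]
  1-simplices (27): (27 of them)
  2-simplices (18): [0,1,3], [0,1,5], [0,3,6], [0,4,6], [0,4,7], [0,5,7], [1,2,3], [1,2,4], [1,4,8], [1,5,8], [2,3,7], [2,4,6], [2,5,6], [2,5,7], [3,6,8], [3,7,8], [4,7,8], [5,6,8]

so the chain groups are C_0 ≅ Z^9, C_1 ≅ Z^27, C_2 ≅ Z^18.

∂_1: C_1 → C_0 maps an edge to its endpoints' difference, ∂[p,q] = q − p. For instance
  ∂[3,6] = [6] − [3].
The resulting 9×27 matrix has rank 8, and its Smith normal form has invariant factors (1,1,1,1,1,1,1,1).

The boundary map ∂_2: C_2 → C_1 acts by ∂[p,q,r] = [q,r] − [p,r] + [p,q]. For instance
  ∂[3,6,8] = [6,8] − [3,8] + [3,6],
  ∂[2,3,7] = [3,7] − [2,7] + [2,3].
The resulting 27×18 matrix has rank 17, and its Smith normal form has invariant factors (1,1,1,1,1,1,1,1,1,1,1,1,1,1,1,1,1).

Computing H_k = (kernel of ∂_k) / (image of ∂_{k+1}):

  H_0: rank C_0 − rank ∂_1 = 9 − 8 = 1, and the invariant factors of ∂_1 are all 1, so H_0 = Z.
  H_1: rank ker ∂_1 − rank ∂_2 = (27 − 8) − 17 = 2, and the invariant factors of ∂_2 are all 1, so H_1 = Z^2.
  H_2: rank ker ∂_2 − rank ∂_3 = (18 − 17) − 0 = 1, and there is no ∂_3, so H_2 = Z.

H_0 = Z,  H_1 = Z^2,  H_2 = Z.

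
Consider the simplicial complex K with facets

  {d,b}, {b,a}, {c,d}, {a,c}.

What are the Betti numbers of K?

Take the total order a < b < c < d on the vertex set. Then K (dimension 1) consists of the simplices:

  0-simplices (4): a, b, c, d
  1-simplices (4): ab, ac, bd, cd

so the chain groups are C_0 ≅ Z^4, C_1 ≅ Z^4.

The boundary map ∂_1: C_1 → C_0 maps an edge to its endpoints' difference, ∂[p,q] = q − p.
The resulting 4×4 matrix has rank 3, and its Smith normal form has invariant factors (1,1,1).

From H_k ≅ ker(∂_k) / im(∂_{k+1}) we obtain:

  H_0: rank C_0 − rank ∂_1 = 4 − 3 = 1, and the invariant factors of ∂_1 are all 1, so H_0 = Z.
  H_1: rank ker ∂_1 − rank ∂_2 = (4 − 3) − 0 = 1, and there is no ∂_2, so H_1 = Z.

Hence the Betti numbers are b_0 = 1, b_1 = 1.

b_0 = 1, b_1 = 1.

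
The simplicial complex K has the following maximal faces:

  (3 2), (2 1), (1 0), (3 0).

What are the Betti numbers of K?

b_0 = 1, b_1 = 1.

K has 4 vertices, 4 edges.
rank ∂_0 = 0, rank ∂_1 = 3 ⇒ b_0 = 4 − 0 − 3 = 1; all invariant factors of ∂_1 are 1 so no torsion. So H_0 = Z.
rank ∂_1 = 3, rank ∂_2 = 0 ⇒ b_1 = 4 − 3 − 0 = 1. So H_1 = Z.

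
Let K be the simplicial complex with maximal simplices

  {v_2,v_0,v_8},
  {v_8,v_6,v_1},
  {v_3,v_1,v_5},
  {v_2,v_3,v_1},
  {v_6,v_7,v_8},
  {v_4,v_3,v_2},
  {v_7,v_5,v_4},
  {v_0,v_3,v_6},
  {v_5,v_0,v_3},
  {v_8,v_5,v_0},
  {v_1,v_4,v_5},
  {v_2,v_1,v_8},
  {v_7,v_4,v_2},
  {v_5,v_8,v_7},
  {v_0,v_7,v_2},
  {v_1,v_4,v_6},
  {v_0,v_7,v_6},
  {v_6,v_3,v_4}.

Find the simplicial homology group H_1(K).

Order the vertices as v_0 < v_1 < v_2 < v_3 < v_4 < v_5 < v_6 < v_7 < v_8. Listing each simplex with vertices in this order, K has dimension 2 with simplices:

  0-simplices (9): [v_0], [v_1], [v_2], [v_3], [v_4], [v_5], [v_6], [v_7], [v_8]
  1-simplices (27): (27 of them)
  2-simplices (18): (18 of them)

Hence C_0 ≅ Z^9, C_1 ≅ Z^27, C_2 ≅ Z^18.

∂_1: C_1 → C_0 is given by ∂[p,q] = [q] − [p]. For instance
  ∂[v_2,v_3] = [v_3] − [v_2].
The 9×27 boundary matrix has rank 8 and Smith normal form diag(1,1,1,1,1,1,1,1).

Boundary ∂_2: C_2 → C_1 sends each 2-simplex [p,q,r] to [q,r] − [p,r] + [p,q]. For instance
  ∂[v_4,v_5,v_7] = [v_5,v_7] − [v_4,v_7] + [v_4,v_5],
  ∂[v_2,v_3,v_4] = [v_3,v_4] − [v_2,v_4] + [v_2,v_3].
This gives a 27×18 integer matrix of rank 18; reducing to Smith normal form yields diagonal entries (1,1,1,1,1,1,1,1,1,1,1,1,1,1,1,1,1,2).

Reading off H_k = ker ∂_k / im ∂_{k+1}:

  H_1: rank ker ∂_1 − rank ∂_2 = (27 − 8) − 18 = 1, and ∂_2 has invariant factor 2 > 1, so H_1 = Z × Z/2.

(K is a triangulation of the Klein bottle.)

H_1 = Z × Z/2.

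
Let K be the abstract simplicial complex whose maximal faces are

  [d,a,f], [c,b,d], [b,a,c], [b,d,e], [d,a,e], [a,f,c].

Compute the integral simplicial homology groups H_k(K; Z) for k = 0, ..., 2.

H_0 ≅ Z,  H_1 ≅ Z,  H_2 = 0.

Take the total order a < b < c < d < e < f on the vertex set. Then K (dimension 2) consists of the simplices:

  0-simplices (6): a, b, c, d, e, f
  1-simplices (12): ab, ac, ad, ae, af, bc, bd, be, cd, cf, de, df
  2-simplices (6): abc, acf, ade, adf, bcd, bde

Hence C_0 ≅ Z^6, C_1 ≅ Z^12, C_2 ≅ Z^6.

∂_1: C_1 → C_0 sends each edge [p,q] (with p < q) to q − p. For instance
  ∂bd = d − b.
The resulting 6×12 matrix has rank 5, and its Smith normal form has invariant factors (1,1,1,1,1).

The boundary map ∂_2: C_2 → C_1 maps a triangle to the signed sum of its edges. For instance
  ∂adf = df − af + ad,
  ∂abc = bc − ac + ab.
As a 12×6 matrix over Z this has rank 6, with invariant factors (1,1,1,1,1,1).

Now H_k = ker ∂_k / im ∂_{k+1}, so:

  H_0: rank C_0 − rank ∂_1 = 6 − 5 = 1, and the invariant factors of ∂_1 are all 1, so H_0 ≅ Z.
  H_1: rank ker ∂_1 − rank ∂_2 = (12 − 5) − 6 = 1, and the invariant factors of ∂_2 are all 1, so H_1 ≅ Z.
  H_2: rank ker ∂_2 − rank ∂_3 = (6 − 6) − 0 = 0, and there is no ∂_3, so H_2 ≅ 0.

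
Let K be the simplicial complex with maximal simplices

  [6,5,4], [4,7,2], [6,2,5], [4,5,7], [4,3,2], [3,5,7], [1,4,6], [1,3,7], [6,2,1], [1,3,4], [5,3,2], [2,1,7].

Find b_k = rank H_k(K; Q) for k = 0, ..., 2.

b_0 = 1, b_1 = 0, b_2 = 0.

K has 7 vertices, 18 edges, 12 triangles.
rank ∂_0 = 0, rank ∂_1 = 6 ⇒ b_0 = 7 − 0 − 6 = 1; all invariant factors of ∂_1 are 1 so no torsion. So H_0 ≅ Z.
rank ∂_1 = 6, rank ∂_2 = 12 ⇒ b_1 = 18 − 6 − 12 = 0; ∂_2 has invariant factor(s) [2] giving torsion. So H_1 ≅ Z/2.
rank ∂_2 = 12, rank ∂_3 = 0 ⇒ b_2 = 12 − 12 − 0 = 0. So H_2 ≅ 0.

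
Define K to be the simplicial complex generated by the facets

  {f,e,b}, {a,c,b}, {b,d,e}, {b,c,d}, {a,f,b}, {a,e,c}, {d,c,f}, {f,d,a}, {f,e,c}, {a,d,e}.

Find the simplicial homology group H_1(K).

Fix the vertex order a < b < c < d < e < f and write every simplex with vertices in increasing order. Then dim K = 2 and the simplices of K are:

  0-simplices (6): a, b, c, d, e, f
  1-simplices (15): ab, ac, ad, ae, af, bc, bd, be, bf, cd, ce, cf, de, df, ef
  2-simplices (10): abc, abf, ace, ade, adf, bcd, bde, bef, cdf, cef

Hence C_0 ≅ Z^6, C_1 ≅ Z^15, C_2 ≅ Z^10.

∂_1: C_1 → C_0 is given by ∂[p,q] = [q] − [p]. For instance
  ∂be = e − b.
As a 6×15 matrix over Z this has rank 5, with invariant factors (1,1,1,1,1).

Boundary ∂_2: C_2 → C_1 maps a triangle to the signed sum of its edges. For instance
  ∂ade = de − ae + ad,
  ∂abc = bc − ac + ab.
The 15×10 boundary matrix has rank 10 and Smith normal form diag(1,1,1,1,1,1,1,1,1,2).

Reading off H_k = ker ∂_k / im ∂_{k+1}:

  H_1: rank ker ∂_1 − rank ∂_2 = (15 − 5) − 10 = 0, and ∂_2 has invariant factor 2 > 1, so H_1 = Z/2.

H_1 = Z/2.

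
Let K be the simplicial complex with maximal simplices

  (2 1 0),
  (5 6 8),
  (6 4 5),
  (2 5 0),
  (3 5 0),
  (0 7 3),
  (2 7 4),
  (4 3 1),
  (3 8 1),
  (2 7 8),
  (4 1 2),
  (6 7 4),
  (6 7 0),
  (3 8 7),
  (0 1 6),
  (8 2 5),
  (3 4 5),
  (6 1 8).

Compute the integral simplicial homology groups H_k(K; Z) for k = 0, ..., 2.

Take the total order 0 < 1 < 2 < 3 < 4 < 5 < 6 < 7 < 8 on the vertex set. Then K (dimension 2) consists of the simplices:

  0-simplices (9): [0], [1], [2], [3], [4], [5], [6], [7], [8]
  1-simplices (27): (27 of them)
  2-simplices (18): [0,1,2], [0,1,6], [0,2,5], [0,3,5], [0,3,7], [0,6,7], [1,2,4], [1,3,4], [1,3,8], [1,6,8], [2,4,7], [2,5,8], [2,7,8], [3,4,5], [3,7,8], [4,5,6], [4,6,7], [5,6,8]

so the chain groups are C_0 ≅ Z^9, C_1 ≅ Z^27, C_2 ≅ Z^18.

Boundary ∂_1: C_1 → C_0 maps an edge to its endpoints' difference, ∂[p,q] = q − p. For instance
  ∂[4,7] = [7] − [4].
This gives a 9×27 integer matrix of rank 8; reducing to Smith normal form yields diagonal entries (1,1,1,1,1,1,1,1).

∂_2: C_2 → C_1 acts by ∂[p,q,r] = [q,r] − [p,r] + [p,q]. For instance
  ∂[0,1,2] = [1,2] − [0,2] + [0,1],
  ∂[0,3,5] = [3,5] − [0,5] + [0,3].
The resulting 27×18 matrix has rank 17, and its Smith normal form has invariant factors (1,1,1,1,1,1,1,1,1,1,1,1,1,1,1,1,1).

Computing H_k = (kernel of ∂_k) / (image of ∂_{k+1}):

  H_0: rank C_0 − rank ∂_1 = 9 − 8 = 1, and the invariant factors of ∂_1 are all 1, so H_0 = Z.
  H_1: rank ker ∂_1 − rank ∂_2 = (27 − 8) − 17 = 2, and the invariant factors of ∂_2 are all 1, so H_1 = Z^2.
  H_2: rank ker ∂_2 − rank ∂_3 = (18 − 17) − 0 = 1, and there is no ∂_3, so H_2 = Z.

As a check, the Euler characteristic is 9 − 27 + 18 = 0, which agrees with 1 − 2 + 1 = 0.
(K is a triangulation of the torus T^2.)

H_0 = Z,  H_1 = Z^2,  H_2 = Z.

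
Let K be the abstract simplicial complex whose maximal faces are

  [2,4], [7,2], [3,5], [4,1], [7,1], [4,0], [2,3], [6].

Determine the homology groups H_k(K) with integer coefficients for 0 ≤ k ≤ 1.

H_0 = Z^2,  H_1 = Z.

We work with the vertex ordering 0 < 1 < 2 < 3 < 4 < 5 < 6 < 7. The simplices of K, each written with vertices in increasing order, are:

  0-simplices (8): [0], [1], [2], [3], [4], [5], [6], [7]
  1-simplices (7): [0,4], [1,4], [1,7], [2,3], [2,4], [2,7], [3,5]

giving chain groups C_0 ≅ Z^8, C_1 ≅ Z^7.

∂_1: C_1 → C_0 sends each edge [p,q] (with p < q) to q − p.
As a 8×7 matrix over Z this has rank 6, with invariant factors (1,1,1,1,1,1).

Reading off H_k = ker ∂_k / im ∂_{k+1}:

  H_0: rank C_0 − rank ∂_1 = 8 − 6 = 2, and the invariant factors of ∂_1 are all 1, so H_0 = Z^2.
  H_1: rank ker ∂_1 − rank ∂_2 = (7 − 6) − 0 = 1, and there is no ∂_2, so H_1 = Z.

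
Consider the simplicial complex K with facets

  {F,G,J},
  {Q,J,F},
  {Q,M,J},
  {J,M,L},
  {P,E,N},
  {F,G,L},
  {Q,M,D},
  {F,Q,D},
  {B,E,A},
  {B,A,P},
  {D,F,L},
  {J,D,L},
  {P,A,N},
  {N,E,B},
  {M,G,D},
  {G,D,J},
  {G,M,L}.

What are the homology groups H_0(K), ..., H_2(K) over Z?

H_0 = Z^2,  H_1 = Z ⊕ Z/2,  H_2 = 0.

K has 12 vertices, 28 edges, 17 triangles.
rank ∂_0 = 0, rank ∂_1 = 10 ⇒ b_0 = 12 − 0 − 10 = 2; all invariant factors of ∂_1 are 1 so no torsion. So H_0 = Z^2.
rank ∂_1 = 10, rank ∂_2 = 17 ⇒ b_1 = 28 − 10 − 17 = 1; ∂_2 has invariant factor(s) [2] giving torsion. So H_1 = Z ⊕ Z/2.
rank ∂_2 = 17, rank ∂_3 = 0 ⇒ b_2 = 17 − 17 − 0 = 0. So H_2 = 0.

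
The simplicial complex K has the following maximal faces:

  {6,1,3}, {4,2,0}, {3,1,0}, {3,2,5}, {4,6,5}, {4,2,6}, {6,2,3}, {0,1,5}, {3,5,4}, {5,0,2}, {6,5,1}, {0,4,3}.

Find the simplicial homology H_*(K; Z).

Fix the vertex order 0 < 1 < 2 < 3 < 4 < 5 < 6 and write every simplex with vertices in increasing order. Then dim K = 2 and the simplices of K are:

  0-simplices (7): [0], [1], [2], [3], [4], [5], [6]
  1-simplices (18): [0,1], [0,2], [0,3], [0,4], [0,5], [1,3], [1,5], [1,6], [2,3], [2,4], [2,5], [2,6], [3,4], [3,5], [3,6], [4,5], [4,6], [5,6]
  2-simplices (12): [0,1,3], [0,1,5], [0,2,4], [0,2,5], [0,3,4], [1,3,6], [1,5,6], [2,3,5], [2,3,6], [2,4,6], [3,4,5], [4,5,6]

giving chain groups C_0 ≅ Z^7, C_1 ≅ Z^18, C_2 ≅ Z^12.

The boundary map ∂_1: C_1 → C_0 sends each edge [p,q] (with p < q) to q − p.
The resulting 7×18 matrix has rank 6, and its Smith normal form has invariant factors (1,1,1,1,1,1).

Boundary ∂_2: C_2 → C_1 acts by ∂[p,q,r] = [q,r] − [p,r] + [p,q]. For instance
  ∂[0,2,5] = [2,5] − [0,5] + [0,2],
  ∂[0,1,5] = [1,5] − [0,5] + [0,1].
The 18×12 boundary matrix has rank 12 and Smith normal form diag(1,1,1,1,1,1,1,1,1,1,1,2).

Computing H_k = (kernel of ∂_k) / (image of ∂_{k+1}):

  H_0: rank C_0 − rank ∂_1 = 7 − 6 = 1, and the invariant factors of ∂_1 are all 1, so H_0 = Z.
  H_1: rank ker ∂_1 − rank ∂_2 = (18 − 6) − 12 = 0, and ∂_2 has invariant factor 2 > 1, so H_1 = Z/2.
  H_2: rank ker ∂_2 − rank ∂_3 = (12 − 12) − 0 = 0, and there is no ∂_3, so H_2 = 0.

As a check, the Euler characteristic is 7 − 18 + 12 = 1, which agrees with 1 − 0 + 0 = 1.
(K is a triangulation of the real projective plane RP^2.)

H_0 = Z,  H_1 = Z/2,  H_2 = 0.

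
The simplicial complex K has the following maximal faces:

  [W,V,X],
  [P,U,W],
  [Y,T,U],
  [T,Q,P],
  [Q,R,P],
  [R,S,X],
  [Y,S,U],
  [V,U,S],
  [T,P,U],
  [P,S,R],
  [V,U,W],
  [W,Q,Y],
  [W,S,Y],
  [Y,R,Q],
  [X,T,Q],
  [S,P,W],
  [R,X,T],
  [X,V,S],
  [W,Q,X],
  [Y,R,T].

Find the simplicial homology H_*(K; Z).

H_0 = Z,  H_1 = Z ⊕ Z/2Z,  H_2 = 0.

Fix the vertex order P < Q < R < S < T < U < V < W < X < Y and write every simplex with vertices in increasing order. Then dim K = 2 and the simplices of K are:

  0-simplices (10): P, Q, R, S, T, U, V, W, X, Y
  1-simplices (30): PQ, PR, PS, PT, PU, PW, QR, QT, QW, QX, QY, RS, RT, RX, RY, SU, SV, SW, SX, SY, TU, TX, TY, UV, UW, UY, VW, VX, WX, WY
  2-simplices (20): PQR, PQT, PRS, PSW, PTU, PUW, QRY, QTX, QWX, QWY, RSX, RTX, RTY, SUV, SUY, SVX, SWY, TUY, UVW, VWX

so the chain groups are C_0 ≅ Z^10, C_1 ≅ Z^30, C_2 ≅ Z^20.

The boundary map ∂_1: C_1 → C_0 maps an edge to its endpoints' difference, ∂[p,q] = q − p. For instance
  ∂PS = S − P.
As a 10×30 matrix over Z this has rank 9, with invariant factors (1,1,1,1,1,1,1,1,1).

∂_2: C_2 → C_1 acts by ∂[p,q,r] = [q,r] − [p,r] + [p,q]. For instance
  ∂RTY = TY − RY + RT,
  ∂VWX = WX − VX + VW.
The resulting 30×20 matrix has rank 20, and its Smith normal form has invariant factors (1,1,1,1,1,1,1,1,1,1,1,1,1,1,1,1,1,1,1,2).

Reading off H_k = ker ∂_k / im ∂_{k+1}:

  H_0: rank C_0 − rank ∂_1 = 10 − 9 = 1, and the invariant factors of ∂_1 are all 1, so H_0 = Z.
  H_1: rank ker ∂_1 − rank ∂_2 = (30 − 9) − 20 = 1, and ∂_2 has invariant factor 2 > 1, so H_1 = Z ⊕ Z/2Z.
  H_2: rank ker ∂_2 − rank ∂_3 = (20 − 20) − 0 = 0, and there is no ∂_3, so H_2 = 0.

As a check, the Euler characteristic is 10 − 30 + 20 = 0, which agrees with 1 − 1 + 0 = 0.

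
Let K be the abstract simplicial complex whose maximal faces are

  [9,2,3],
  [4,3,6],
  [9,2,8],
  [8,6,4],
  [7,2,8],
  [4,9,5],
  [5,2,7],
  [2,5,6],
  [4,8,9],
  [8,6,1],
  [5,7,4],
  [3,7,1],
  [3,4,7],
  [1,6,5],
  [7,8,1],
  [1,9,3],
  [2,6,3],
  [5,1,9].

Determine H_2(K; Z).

Order the vertices as 1 < 2 < 3 < 4 < 5 < 6 < 7 < 8 < 9. Listing each simplex with vertices in this order, K has dimension 2 with simplices:

  0-simplices (9): [1], [2], [3], [4], [5], [6], [7], [8], [9]
  1-simplices (27): (27 of them)
  2-simplices (18): [1,3,7], [1,3,9], [1,5,6], [1,5,9], [1,6,8], [1,7,8], [2,3,6], [2,3,9], [2,5,6], [2,5,7], [2,7,8], [2,8,9], [3,4,6], [3,4,7], [4,5,7], [4,5,9], [4,6,8], [4,8,9]

Hence C_0 ≅ Z^9, C_1 ≅ Z^27, C_2 ≅ Z^18.

Boundary ∂_1: C_1 → C_0 is given by ∂[p,q] = [q] − [p]. For instance
  ∂[1,9] = [9] − [1].
The resulting 9×27 matrix has rank 8, and its Smith normal form has invariant factors (1,1,1,1,1,1,1,1).

∂_2: C_2 → C_1 acts by ∂[p,q,r] = [q,r] − [p,r] + [p,q]. For instance
  ∂[3,4,6] = [4,6] − [3,6] + [3,4],
  ∂[1,6,8] = [6,8] − [1,8] + [1,6].
The 27×18 boundary matrix has rank 17 and Smith normal form diag(1,1,1,1,1,1,1,1,1,1,1,1,1,1,1,1,1).

Reading off H_k = ker ∂_k / im ∂_{k+1}:

  H_2: rank ker ∂_2 − rank ∂_3 = (18 − 17) − 0 = 1, and there is no ∂_3, so H_2 = Z.

(K is a triangulation of the torus T^2.)

H_2 ≅ Z.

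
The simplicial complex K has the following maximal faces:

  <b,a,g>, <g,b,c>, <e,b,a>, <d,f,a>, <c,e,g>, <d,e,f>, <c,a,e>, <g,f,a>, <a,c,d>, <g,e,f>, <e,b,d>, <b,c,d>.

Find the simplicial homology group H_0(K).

H_0 ≅ Z.

K has 7 vertices, 18 edges, 12 triangles.
rank ∂_0 = 0, rank ∂_1 = 6 ⇒ b_0 = 7 − 0 − 6 = 1; all invariant factors of ∂_1 are 1 so no torsion. So H_0 = Z.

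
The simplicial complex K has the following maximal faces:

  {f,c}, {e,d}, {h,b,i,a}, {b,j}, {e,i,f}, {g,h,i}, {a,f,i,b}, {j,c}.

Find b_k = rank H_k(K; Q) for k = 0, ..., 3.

b_0 = 1, b_1 = 1, b_2 = 0, b_3 = 0.

Order the vertices as a < b < c < d < e < f < g < h < i < j. Listing each simplex with vertices in this order, K has dimension 3 with simplices:

  0-simplices (10): a, b, c, d, e, f, g, h, i, j
  1-simplices (17): ab, af, ah, ai, bf, bh, bi, bj, cf, cj, de, ef, ei, fi, gh, gi, hi
  2-simplices (9): abf, abh, abi, afi, ahi, bfi, bhi, efi, ghi
  3-simplices (2): abfi, abhi

Hence C_0 ≅ Z^10, C_1 ≅ Z^17, C_2 ≅ Z^9, C_3 ≅ Z^2.

∂_1: C_1 → C_0 maps an edge to its endpoints' difference, ∂[p,q] = q − p.
The resulting 10×17 matrix has rank 9, and its Smith normal form has invariant factors (1,1,1,1,1,1,1,1,1).

Boundary ∂_2: C_2 → C_1 acts by ∂[p,q,r] = [q,r] − [p,r] + [p,q]. For instance
  ∂abi = bi − ai + ab,
  ∂bhi = hi − bi + bh.
The 17×9 boundary matrix has rank 7 and Smith normal form diag(1,1,1,1,1,1,1).

∂_3: C_3 → C_2 sends each 3-simplex σ to the alternating sum Σ_i (−1)^i (σ with its i-th vertex removed). For instance
  ∂abhi = bhi − ahi + abi − abh,
  ∂abfi = bfi − afi + abi − abf.
This gives a 9×2 integer matrix of rank 2; reducing to Smith normal form yields diagonal entries (1,1).

Computing H_k = (kernel of ∂_k) / (image of ∂_{k+1}):

  H_0: rank C_0 − rank ∂_1 = 10 − 9 = 1, and the invariant factors of ∂_1 are all 1, so H_0 ≅ Z.
  H_1: rank ker ∂_1 − rank ∂_2 = (17 − 9) − 7 = 1, and the invariant factors of ∂_2 are all 1, so H_1 ≅ Z.
  H_2: rank ker ∂_2 − rank ∂_3 = (9 − 7) − 2 = 0, and the invariant factors of ∂_3 are all 1, so H_2 ≅ 0.
  H_3: rank ker ∂_3 − rank ∂_4 = (2 − 2) − 0 = 0, and there is no ∂_4, so H_3 ≅ 0.

As a check, the Euler characteristic is 10 − 17 + 9 − 2 = 0, which agrees with 1 − 1 + 0 − 0 = 0.

Hence the Betti numbers are b_0 = 1, b_1 = 1, b_2 = 0, b_3 = 0.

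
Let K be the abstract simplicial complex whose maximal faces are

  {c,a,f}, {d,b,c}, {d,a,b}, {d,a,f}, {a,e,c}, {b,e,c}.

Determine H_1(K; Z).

H_1 ≅ Z.

K has 6 vertices, 12 edges, 6 triangles.
rank ∂_1 = 5, rank ∂_2 = 6 ⇒ b_1 = 12 − 5 − 6 = 1; all invariant factors of ∂_2 are 1 so no torsion. So H_1 ≅ Z.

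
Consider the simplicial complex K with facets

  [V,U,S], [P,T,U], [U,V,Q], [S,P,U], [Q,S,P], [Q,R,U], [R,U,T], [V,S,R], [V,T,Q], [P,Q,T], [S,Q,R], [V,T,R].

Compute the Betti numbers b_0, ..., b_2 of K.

Take the total order P < Q < R < S < T < U < V on the vertex set. Then K (dimension 2) consists of the simplices:

  0-simplices (7): P, Q, R, S, T, U, V
  1-simplices (18): PQ, PS, PT, PU, QR, QS, QT, QU, QV, RS, RT, RU, RV, SU, SV, TU, TV, UV
  2-simplices (12): PQS, PQT, PSU, PTU, QRS, QRU, QTV, QUV, RSV, RTU, RTV, SUV

so the chain groups are C_0 ≅ Z^7, C_1 ≅ Z^18, C_2 ≅ Z^12.

∂_1: C_1 → C_0 is given by ∂[p,q] = [q] − [p].
The 7×18 boundary matrix has rank 6 and Smith normal form diag(1,1,1,1,1,1).

The boundary map ∂_2: C_2 → C_1 maps a triangle to the signed sum of its edges. For instance
  ∂SUV = UV − SV + SU,
  ∂RTU = TU − RU + RT.
The resulting 18×12 matrix has rank 12, and its Smith normal form has invariant factors (1,1,1,1,1,1,1,1,1,1,1,2).

From H_k ≅ ker(∂_k) / im(∂_{k+1}) we obtain:

  H_0: rank C_0 − rank ∂_1 = 7 − 6 = 1, and the invariant factors of ∂_1 are all 1, so H_0 = Z.
  H_1: rank ker ∂_1 − rank ∂_2 = (18 − 6) − 12 = 0, and ∂_2 has invariant factor 2 > 1, so H_1 = Z/2Z.
  H_2: rank ker ∂_2 − rank ∂_3 = (12 − 12) − 0 = 0, and there is no ∂_3, so H_2 = 0.

Hence the Betti numbers are b_0 = 1, b_1 = 0, b_2 = 0.

b_0 = 1, b_1 = 0, b_2 = 0.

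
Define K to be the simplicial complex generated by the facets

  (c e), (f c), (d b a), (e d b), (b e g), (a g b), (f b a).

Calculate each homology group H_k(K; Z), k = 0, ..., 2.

H_0 = Z,  H_1 = Z,  H_2 = 0.

Take the total order a < b < c < d < e < f < g on the vertex set. Then K (dimension 2) consists of the simplices:

  0-simplices (7): a, b, c, d, e, f, g
  1-simplices (12): ab, ad, af, ag, bd, be, bf, bg, ce, cf, de, eg
  2-simplices (5): abd, abf, abg, bde, beg

Hence C_0 ≅ Z^7, C_1 ≅ Z^12, C_2 ≅ Z^5.

Boundary ∂_1: C_1 → C_0 maps an edge to its endpoints' difference, ∂[p,q] = q − p.
As a 7×12 matrix over Z this has rank 6, with invariant factors (1,1,1,1,1,1).

∂_2: C_2 → C_1 acts by ∂[p,q,r] = [q,r] − [p,r] + [p,q]. For instance
  ∂bde = de − be + bd,
  ∂abd = bd − ad + ab.
The 12×5 boundary matrix has rank 5 and Smith normal form diag(1,1,1,1,1).

From H_k ≅ ker(∂_k) / im(∂_{k+1}) we obtain:

  H_0: rank C_0 − rank ∂_1 = 7 − 6 = 1, and the invariant factors of ∂_1 are all 1, so H_0 ≅ Z.
  H_1: rank ker ∂_1 − rank ∂_2 = (12 − 6) − 5 = 1, and the invariant factors of ∂_2 are all 1, so H_1 ≅ Z.
  H_2: rank ker ∂_2 − rank ∂_3 = (5 − 5) − 0 = 0, and there is no ∂_3, so H_2 ≅ 0.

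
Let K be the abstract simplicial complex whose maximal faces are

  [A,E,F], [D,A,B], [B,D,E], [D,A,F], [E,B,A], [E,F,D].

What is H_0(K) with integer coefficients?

H_0 ≅ Z.

K has 5 vertices, 9 edges, 6 triangles.
rank ∂_0 = 0, rank ∂_1 = 4 ⇒ b_0 = 5 − 0 − 4 = 1; all invariant factors of ∂_1 are 1 so no torsion. So H_0 ≅ Z.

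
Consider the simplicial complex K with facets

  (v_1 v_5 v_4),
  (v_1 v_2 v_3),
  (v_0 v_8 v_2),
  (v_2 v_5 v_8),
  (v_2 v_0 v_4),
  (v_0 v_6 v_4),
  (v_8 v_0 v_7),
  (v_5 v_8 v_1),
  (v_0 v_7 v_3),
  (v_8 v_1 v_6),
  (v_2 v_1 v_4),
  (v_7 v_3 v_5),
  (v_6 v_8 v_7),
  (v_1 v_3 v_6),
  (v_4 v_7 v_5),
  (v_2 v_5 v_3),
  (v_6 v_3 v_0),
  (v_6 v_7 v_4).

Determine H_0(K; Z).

K has 9 vertices, 27 edges, 18 triangles.
rank ∂_0 = 0, rank ∂_1 = 8 ⇒ b_0 = 9 − 0 − 8 = 1; all invariant factors of ∂_1 are 1 so no torsion. So H_0 ≅ Z.

H_0 = Z.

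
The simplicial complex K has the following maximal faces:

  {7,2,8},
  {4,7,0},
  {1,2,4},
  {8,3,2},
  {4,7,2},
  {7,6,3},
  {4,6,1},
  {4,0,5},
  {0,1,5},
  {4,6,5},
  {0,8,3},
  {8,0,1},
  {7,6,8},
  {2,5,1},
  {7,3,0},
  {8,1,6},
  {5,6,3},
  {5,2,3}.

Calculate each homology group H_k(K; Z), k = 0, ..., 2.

H_0 = Z,  H_1 = Z ⊕ Z/2Z,  H_2 = 0.

Take the total order 0 < 1 < 2 < 3 < 4 < 5 < 6 < 7 < 8 on the vertex set. Then K (dimension 2) consists of the simplices:

  0-simplices (9): [0], [1], [2], [3], [4], [5], [6], [7], [8]
  1-simplices (27): (27 of them)
  2-simplices (18): [0,1,5], [0,1,8], [0,3,7], [0,3,8], [0,4,5], [0,4,7], [1,2,4], [1,2,5], [1,4,6], [1,6,8], [2,3,5], [2,3,8], [2,4,7], [2,7,8], [3,5,6], [3,6,7], [4,5,6], [6,7,8]

Hence C_0 ≅ Z^9, C_1 ≅ Z^27, C_2 ≅ Z^18.

Boundary ∂_1: C_1 → C_0 is given by ∂[p,q] = [q] − [p].
As a 9×27 matrix over Z this has rank 8, with invariant factors (1,1,1,1,1,1,1,1).

Boundary ∂_2: C_2 → C_1 maps a triangle to the signed sum of its edges. For instance
  ∂[6,7,8] = [7,8] − [6,8] + [6,7],
  ∂[0,4,7] = [4,7] − [0,7] + [0,4].
The 27×18 boundary matrix has rank 18 and Smith normal form diag(1,1,1,1,1,1,1,1,1,1,1,1,1,1,1,1,1,2).

Computing H_k = (kernel of ∂_k) / (image of ∂_{k+1}):

  H_0: rank C_0 − rank ∂_1 = 9 − 8 = 1, and the invariant factors of ∂_1 are all 1, so H_0 = Z.
  H_1: rank ker ∂_1 − rank ∂_2 = (27 − 8) − 18 = 1, and ∂_2 has invariant factor 2 > 1, so H_1 = Z ⊕ Z/2Z.
  H_2: rank ker ∂_2 − rank ∂_3 = (18 − 18) − 0 = 0, and there is no ∂_3, so H_2 = 0.

(K is a triangulation of the Klein bottle.)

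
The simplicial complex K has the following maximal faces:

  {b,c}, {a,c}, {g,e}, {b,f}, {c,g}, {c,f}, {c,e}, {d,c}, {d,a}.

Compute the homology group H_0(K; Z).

K has 7 vertices, 9 edges.
rank ∂_0 = 0, rank ∂_1 = 6 ⇒ b_0 = 7 − 0 − 6 = 1; all invariant factors of ∂_1 are 1 so no torsion. So H_0 = Z.

H_0 = Z.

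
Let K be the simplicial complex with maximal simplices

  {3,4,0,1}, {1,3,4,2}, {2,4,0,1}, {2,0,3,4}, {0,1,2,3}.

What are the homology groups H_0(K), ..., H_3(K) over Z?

H_0 = Z,  H_1 = 0,  H_2 = 0,  H_3 = Z.

Take the total order 0 < 1 < 2 < 3 < 4 on the vertex set. Then K (dimension 3) consists of the simplices:

  0-simplices (5): [0], [1], [2], [3], [4]
  1-simplices (10): [0,1], [0,2], [0,3], [0,4], [1,2], [1,3], [1,4], [2,3], [2,4], [3,4]
  2-simplices (10): [0,1,2], [0,1,3], [0,1,4], [0,2,3], [0,2,4], [0,3,4], [1,2,3], [1,2,4], [1,3,4], [2,3,4]
  3-simplices (5): [0,1,2,3], [0,1,2,4], [0,1,3,4], [0,2,3,4], [1,2,3,4]

giving chain groups C_0 ≅ Z^5, C_1 ≅ Z^10, C_2 ≅ Z^10, C_3 ≅ Z^5.

The boundary map ∂_1: C_1 → C_0 sends each edge [p,q] (with p < q) to q − p. For instance
  ∂[0,1] = [1] − [0].
As a 5×10 matrix over Z this has rank 4, with invariant factors (1,1,1,1).

∂_2: C_2 → C_1 sends each 2-simplex [p,q,r] to [q,r] − [p,r] + [p,q]. For instance
  ∂[0,3,4] = [3,4] − [0,4] + [0,3],
  ∂[0,2,3] = [2,3] − [0,3] + [0,2].
The resulting 10×10 matrix has rank 6, and its Smith normal form has invariant factors (1,1,1,1,1,1).

The boundary map ∂_3: C_3 → C_2 sends each 3-simplex σ to the alternating sum Σ_i (−1)^i (σ with its i-th vertex removed). For instance
  ∂[0,2,3,4] = [2,3,4] − [0,3,4] + [0,2,4] − [0,2,3],
  ∂[0,1,2,3] = [1,2,3] − [0,2,3] + [0,1,3] − [0,1,2].
This gives a 10×5 integer matrix of rank 4; reducing to Smith normal form yields diagonal entries (1,1,1,1).

Computing H_k = (kernel of ∂_k) / (image of ∂_{k+1}):

  H_0: rank C_0 − rank ∂_1 = 5 − 4 = 1, and the invariant factors of ∂_1 are all 1, so H_0 ≅ Z.
  H_1: rank ker ∂_1 − rank ∂_2 = (10 − 4) − 6 = 0, and the invariant factors of ∂_2 are all 1, so H_1 ≅ 0.
  H_2: rank ker ∂_2 − rank ∂_3 = (10 − 6) − 4 = 0, and the invariant factors of ∂_3 are all 1, so H_2 ≅ 0.
  H_3: rank ker ∂_3 − rank ∂_4 = (5 − 4) − 0 = 1, and there is no ∂_4, so H_3 ≅ Z.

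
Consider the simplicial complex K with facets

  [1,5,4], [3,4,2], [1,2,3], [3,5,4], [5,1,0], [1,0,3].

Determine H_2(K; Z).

H_2 = 0.

Take the total order 0 < 1 < 2 < 3 < 4 < 5 on the vertex set. Then K (dimension 2) consists of the simplices:

  0-simplices (6): [0], [1], [2], [3], [4], [5]
  1-simplices (12): [0,1], [0,3], [0,5], [1,2], [1,3], [1,4], [1,5], [2,3], [2,4], [3,4], [3,5], [4,5]
  2-simplices (6): [0,1,3], [0,1,5], [1,2,3], [1,4,5], [2,3,4], [3,4,5]

Hence C_0 ≅ Z^6, C_1 ≅ Z^12, C_2 ≅ Z^6.

∂_1: C_1 → C_0 sends each edge [p,q] (with p < q) to q − p. For instance
  ∂[2,4] = [4] − [2].
This gives a 6×12 integer matrix of rank 5; reducing to Smith normal form yields diagonal entries (1,1,1,1,1).

The boundary map ∂_2: C_2 → C_1 acts by ∂[p,q,r] = [q,r] − [p,r] + [p,q]. For instance
  ∂[3,4,5] = [4,5] − [3,5] + [3,4],
  ∂[0,1,5] = [1,5] − [0,5] + [0,1].
The resulting 12×6 matrix has rank 6, and its Smith normal form has invariant factors (1,1,1,1,1,1).

From H_k ≅ ker(∂_k) / im(∂_{k+1}) we obtain:

  H_2: rank ker ∂_2 − rank ∂_3 = (6 − 6) − 0 = 0, and there is no ∂_3, so H_2 = 0.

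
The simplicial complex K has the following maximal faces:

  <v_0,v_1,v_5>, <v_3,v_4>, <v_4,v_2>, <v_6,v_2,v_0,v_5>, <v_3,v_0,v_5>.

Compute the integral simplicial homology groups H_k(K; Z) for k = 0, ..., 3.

Order the vertices as v_0 < v_1 < v_2 < v_3 < v_4 < v_5 < v_6. Listing each simplex with vertices in this order, K has dimension 3 with simplices:

  0-simplices (7): [v_0], [v_1], [v_2], [v_3], [v_4], [v_5], [v_6]
  1-simplices (12): [v_0,v_1], [v_0,v_2], [v_0,v_3], [v_0,v_5], [v_0,v_6], [v_1,v_5], [v_2,v_4], [v_2,v_5], [v_2,v_6], [v_3,v_4], [v_3,v_5], [v_5,v_6]
  2-simplices (6): [v_0,v_1,v_5], [v_0,v_2,v_5], [v_0,v_2,v_6], [v_0,v_3,v_5], [v_0,v_5,v_6], [v_2,v_5,v_6]
  3-simplices (1): [v_0,v_2,v_5,v_6]

so the chain groups are C_0 ≅ Z^7, C_1 ≅ Z^12, C_2 ≅ Z^6, C_3 ≅ Z^1.

∂_1: C_1 → C_0 is given by ∂[p,q] = [q] − [p]. For instance
  ∂[v_0,v_2] = [v_2] − [v_0].
The resulting 7×12 matrix has rank 6, and its Smith normal form has invariant factors (1,1,1,1,1,1).

∂_2: C_2 → C_1 acts by ∂[p,q,r] = [q,r] − [p,r] + [p,q]. For instance
  ∂[v_0,v_1,v_5] = [v_1,v_5] − [v_0,v_5] + [v_0,v_1],
  ∂[v_0,v_5,v_6] = [v_5,v_6] − [v_0,v_6] + [v_0,v_5].
This gives a 12×6 integer matrix of rank 5; reducing to Smith normal form yields diagonal entries (1,1,1,1,1).

∂_3: C_3 → C_2 sends each 3-simplex σ to the alternating sum Σ_i (−1)^i (σ with its i-th vertex removed). For instance
  ∂[v_0,v_2,v_5,v_6] = [v_2,v_5,v_6] − [v_0,v_5,v_6] + [v_0,v_2,v_6] − [v_0,v_2,v_5].
The 6×1 boundary matrix has rank 1 and Smith normal form diag(1).

Reading off H_k = ker ∂_k / im ∂_{k+1}:

  H_0: rank C_0 − rank ∂_1 = 7 − 6 = 1, and the invariant factors of ∂_1 are all 1, so H_0 ≅ Z.
  H_1: rank ker ∂_1 − rank ∂_2 = (12 − 6) − 5 = 1, and the invariant factors of ∂_2 are all 1, so H_1 ≅ Z.
  H_2: rank ker ∂_2 − rank ∂_3 = (6 − 5) − 1 = 0, and the invariant factors of ∂_3 are all 1, so H_2 ≅ 0.
  H_3: rank ker ∂_3 − rank ∂_4 = (1 − 1) − 0 = 0, and there is no ∂_4, so H_3 ≅ 0.

As a check, the Euler characteristic is 7 − 12 + 6 − 1 = 0, which agrees with 1 − 1 + 0 − 0 = 0.

H_0 ≅ Z,  H_1 ≅ Z,  H_2 = 0,  H_3 = 0.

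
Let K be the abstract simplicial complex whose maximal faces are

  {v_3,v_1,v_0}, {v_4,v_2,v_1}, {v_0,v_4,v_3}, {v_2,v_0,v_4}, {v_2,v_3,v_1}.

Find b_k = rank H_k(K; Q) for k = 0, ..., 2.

We work with the vertex ordering v_0 < v_1 < v_2 < v_3 < v_4. The simplices of K, each written with vertices in increasing order, are:

  0-simplices (5): [v_0], [v_1], [v_2], [v_3], [v_4]
  1-simplices (10): [v_0,v_1], [v_0,v_2], [v_0,v_3], [v_0,v_4], [v_1,v_2], [v_1,v_3], [v_1,v_4], [v_2,v_3], [v_2,v_4], [v_3,v_4]
  2-simplices (5): [v_0,v_1,v_3], [v_0,v_2,v_4], [v_0,v_3,v_4], [v_1,v_2,v_3], [v_1,v_2,v_4]

so the chain groups are C_0 ≅ Z^5, C_1 ≅ Z^10, C_2 ≅ Z^5.

∂_1: C_1 → C_0 maps an edge to its endpoints' difference, ∂[p,q] = q − p.
The resulting 5×10 matrix has rank 4, and its Smith normal form has invariant factors (1,1,1,1).

The boundary map ∂_2: C_2 → C_1 sends each 2-simplex [p,q,r] to [q,r] − [p,r] + [p,q]. For instance
  ∂[v_1,v_2,v_4] = [v_2,v_4] − [v_1,v_4] + [v_1,v_2],
  ∂[v_0,v_3,v_4] = [v_3,v_4] − [v_0,v_4] + [v_0,v_3].
As a 10×5 matrix over Z this has rank 5, with invariant factors (1,1,1,1,1).

Computing H_k = (kernel of ∂_k) / (image of ∂_{k+1}):

  H_0: rank C_0 − rank ∂_1 = 5 − 4 = 1, and the invariant factors of ∂_1 are all 1, so H_0 = Z.
  H_1: rank ker ∂_1 − rank ∂_2 = (10 − 4) − 5 = 1, and the invariant factors of ∂_2 are all 1, so H_1 = Z.
  H_2: rank ker ∂_2 − rank ∂_3 = (5 − 5) − 0 = 0, and there is no ∂_3, so H_2 = 0.

(K is a triangulation of the Möbius band.)

Hence the Betti numbers are b_0 = 1, b_1 = 1, b_2 = 0.

b_0 = 1, b_1 = 1, b_2 = 0.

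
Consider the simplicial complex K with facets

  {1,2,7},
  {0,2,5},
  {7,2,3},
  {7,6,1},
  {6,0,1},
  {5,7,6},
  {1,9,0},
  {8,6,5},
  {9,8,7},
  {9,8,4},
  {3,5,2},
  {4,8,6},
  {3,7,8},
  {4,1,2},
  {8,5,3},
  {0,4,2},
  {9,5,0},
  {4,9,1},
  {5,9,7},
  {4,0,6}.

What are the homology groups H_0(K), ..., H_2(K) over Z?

Take the total order 0 < 1 < 2 < 3 < 4 < 5 < 6 < 7 < 8 < 9 on the vertex set. Then K (dimension 2) consists of the simplices:

  0-simplices (10): [0], [1], [2], [3], [4], [5], [6], [7], [8], [9]
  1-simplices (30): (30 of them)
  2-simplices (20): (20 of them)

so the chain groups are C_0 ≅ Z^10, C_1 ≅ Z^30, C_2 ≅ Z^20.

The boundary map ∂_1: C_1 → C_0 maps an edge to its endpoints' difference, ∂[p,q] = q − p.
The 10×30 boundary matrix has rank 9 and Smith normal form diag(1,1,1,1,1,1,1,1,1).

∂_2: C_2 → C_1 sends each 2-simplex [p,q,r] to [q,r] − [p,r] + [p,q]. For instance
  ∂[1,2,4] = [2,4] − [1,4] + [1,2],
  ∂[3,5,8] = [5,8] − [3,8] + [3,5].
As a 30×20 matrix over Z this has rank 20, with invariant factors (1,1,1,1,1,1,1,1,1,1,1,1,1,1,1,1,1,1,1,2).

Reading off H_k = ker ∂_k / im ∂_{k+1}:

  H_0: rank C_0 − rank ∂_1 = 10 − 9 = 1, and the invariant factors of ∂_1 are all 1, so H_0 ≅ Z.
  H_1: rank ker ∂_1 − rank ∂_2 = (30 − 9) − 20 = 1, and ∂_2 has invariant factor 2 > 1, so H_1 ≅ Z ⊕ Z/2.
  H_2: rank ker ∂_2 − rank ∂_3 = (20 − 20) − 0 = 0, and there is no ∂_3, so H_2 ≅ 0.

H_0 ≅ Z,  H_1 ≅ Z ⊕ Z/2,  H_2 = 0.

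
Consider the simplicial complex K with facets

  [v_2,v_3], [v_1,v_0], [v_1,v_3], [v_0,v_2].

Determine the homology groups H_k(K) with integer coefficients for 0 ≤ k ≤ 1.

H_0 = Z,  H_1 = Z.

K has 4 vertices, 4 edges.
rank ∂_0 = 0, rank ∂_1 = 3 ⇒ b_0 = 4 − 0 − 3 = 1; all invariant factors of ∂_1 are 1 so no torsion. So H_0 = Z.
rank ∂_1 = 3, rank ∂_2 = 0 ⇒ b_1 = 4 − 3 − 0 = 1. So H_1 = Z.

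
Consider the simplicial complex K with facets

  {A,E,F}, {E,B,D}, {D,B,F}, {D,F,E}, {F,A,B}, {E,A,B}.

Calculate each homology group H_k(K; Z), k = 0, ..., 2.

Order the vertices as A < B < D < E < F. Listing each simplex with vertices in this order, K has dimension 2 with simplices:

  0-simplices (5): A, B, D, E, F
  1-simplices (9): AB, AE, AF, BD, BE, BF, DE, DF, EF
  2-simplices (6): ABE, ABF, AEF, BDE, BDF, DEF

giving chain groups C_0 ≅ Z^5, C_1 ≅ Z^9, C_2 ≅ Z^6.

The boundary map ∂_1: C_1 → C_0 maps an edge to its endpoints' difference, ∂[p,q] = q − p. For instance
  ∂BE = E − B.
As a 5×9 matrix over Z this has rank 4, with invariant factors (1,1,1,1).

The boundary map ∂_2: C_2 → C_1 acts by ∂[p,q,r] = [q,r] − [p,r] + [p,q]. For instance
  ∂AEF = EF − AF + AE,
  ∂BDE = DE − BE + BD.
The resulting 9×6 matrix has rank 5, and its Smith normal form has invariant factors (1,1,1,1,1).

Computing H_k = (kernel of ∂_k) / (image of ∂_{k+1}):

  H_0: rank C_0 − rank ∂_1 = 5 − 4 = 1, and the invariant factors of ∂_1 are all 1, so H_0 = Z.
  H_1: rank ker ∂_1 − rank ∂_2 = (9 − 4) − 5 = 0, and the invariant factors of ∂_2 are all 1, so H_1 = 0.
  H_2: rank ker ∂_2 − rank ∂_3 = (6 − 5) − 0 = 1, and there is no ∂_3, so H_2 = Z.

(K is a triangulation of the 2-sphere S^2.)

H_0 ≅ Z,  H_1 = 0,  H_2 ≅ Z.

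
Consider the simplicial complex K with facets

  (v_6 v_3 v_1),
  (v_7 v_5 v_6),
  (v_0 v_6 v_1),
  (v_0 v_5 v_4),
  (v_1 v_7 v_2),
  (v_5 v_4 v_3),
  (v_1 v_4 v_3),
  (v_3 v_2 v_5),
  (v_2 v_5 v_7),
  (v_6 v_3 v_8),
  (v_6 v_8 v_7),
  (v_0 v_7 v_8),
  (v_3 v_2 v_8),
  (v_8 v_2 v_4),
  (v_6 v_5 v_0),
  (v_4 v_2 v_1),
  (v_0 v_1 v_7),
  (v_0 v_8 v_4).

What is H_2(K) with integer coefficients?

We work with the vertex ordering v_0 < v_1 < v_2 < v_3 < v_4 < v_5 < v_6 < v_7 < v_8. The simplices of K, each written with vertices in increasing order, are:

  0-simplices (9): [v_0], [v_1], [v_2], [v_3], [v_4], [v_5], [v_6], [v_7], [v_8]
  1-simplices (27): (27 of them)
  2-simplices (18): (18 of them)

Hence C_0 ≅ Z^9, C_1 ≅ Z^27, C_2 ≅ Z^18.

The boundary map ∂_1: C_1 → C_0 is given by ∂[p,q] = [q] − [p]. For instance
  ∂[v_1,v_7] = [v_7] − [v_1].
As a 9×27 matrix over Z this has rank 8, with invariant factors (1,1,1,1,1,1,1,1).

The boundary map ∂_2: C_2 → C_1 acts by ∂[p,q,r] = [q,r] − [p,r] + [p,q]. For instance
  ∂[v_3,v_4,v_5] = [v_4,v_5] − [v_3,v_5] + [v_3,v_4],
  ∂[v_0,v_1,v_7] = [v_1,v_7] − [v_0,v_7] + [v_0,v_1].
The resulting 27×18 matrix has rank 18, and its Smith normal form has invariant factors (1,1,1,1,1,1,1,1,1,1,1,1,1,1,1,1,1,2).

Computing H_k = (kernel of ∂_k) / (image of ∂_{k+1}):

  H_2: rank ker ∂_2 − rank ∂_3 = (18 − 18) − 0 = 0, and there is no ∂_3, so H_2 = 0.

(K is a triangulation of the Klein bottle.)

H_2 = 0.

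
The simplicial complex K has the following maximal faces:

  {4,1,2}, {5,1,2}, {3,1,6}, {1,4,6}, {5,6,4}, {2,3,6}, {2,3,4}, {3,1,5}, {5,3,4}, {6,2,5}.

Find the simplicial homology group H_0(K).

Order the vertices as 1 < 2 < 3 < 4 < 5 < 6. Listing each simplex with vertices in this order, K has dimension 2 with simplices:

  0-simplices (6): [1], [2], [3], [4], [5], [6]
  1-simplices (15): [1,2], [1,3], [1,4], [1,5], [1,6], [2,3], [2,4], [2,5], [2,6], [3,4], [3,5], [3,6], [4,5], [4,6], [5,6]
  2-simplices (10): [1,2,4], [1,2,5], [1,3,5], [1,3,6], [1,4,6], [2,3,4], [2,3,6], [2,5,6], [3,4,5], [4,5,6]

giving chain groups C_0 ≅ Z^6, C_1 ≅ Z^15, C_2 ≅ Z^10.

The boundary map ∂_1: C_1 → C_0 sends each edge [p,q] (with p < q) to q − p.
The 6×15 boundary matrix has rank 5 and Smith normal form diag(1,1,1,1,1).

Boundary ∂_2: C_2 → C_1 acts by ∂[p,q,r] = [q,r] − [p,r] + [p,q]. For instance
  ∂[1,4,6] = [4,6] − [1,6] + [1,4],
  ∂[3,4,5] = [4,5] − [3,5] + [3,4].
The 15×10 boundary matrix has rank 10 and Smith normal form diag(1,1,1,1,1,1,1,1,1,2).

Reading off H_k = ker ∂_k / im ∂_{k+1}:

  H_0: rank C_0 − rank ∂_1 = 6 − 5 = 1, and the invariant factors of ∂_1 are all 1, so H_0 ≅ Z.

(K is a triangulation of the real projective plane RP^2.)

H_0 ≅ Z.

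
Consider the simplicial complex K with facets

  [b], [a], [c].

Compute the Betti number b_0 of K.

Take the total order a < b < c on the vertex set. Then K (dimension 0) consists of the simplices:

  0-simplices (3): a, b, c

so the chain groups are C_0 ≅ Z^3.

Reading off H_k = ker ∂_k / im ∂_{k+1}:

  H_0: rank C_0 − rank ∂_1 = 3 − 0 = 3, and there is no ∂_1, so H_0 ≅ Z^3.

(K is a triangulation of a set of 3 points.)

Hence the Betti numbers are b_0 = 3.

b_0 = 3.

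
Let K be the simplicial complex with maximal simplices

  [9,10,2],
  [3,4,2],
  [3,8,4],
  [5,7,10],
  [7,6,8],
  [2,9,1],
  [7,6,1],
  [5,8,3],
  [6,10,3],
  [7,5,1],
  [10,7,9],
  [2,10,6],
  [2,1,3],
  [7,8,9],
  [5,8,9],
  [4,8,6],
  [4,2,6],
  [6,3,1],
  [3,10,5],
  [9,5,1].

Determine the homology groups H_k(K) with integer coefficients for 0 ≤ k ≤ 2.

K has 10 vertices, 30 edges, 20 triangles.
rank ∂_0 = 0, rank ∂_1 = 9 ⇒ b_0 = 10 − 0 − 9 = 1; all invariant factors of ∂_1 are 1 so no torsion. So H_0 = Z.
rank ∂_1 = 9, rank ∂_2 = 20 ⇒ b_1 = 30 − 9 − 20 = 1; ∂_2 has invariant factor(s) [2] giving torsion. So H_1 = Z × Z/2.
rank ∂_2 = 20, rank ∂_3 = 0 ⇒ b_2 = 20 − 20 − 0 = 0. So H_2 = 0.

H_0 = Z,  H_1 = Z × Z/2,  H_2 = 0.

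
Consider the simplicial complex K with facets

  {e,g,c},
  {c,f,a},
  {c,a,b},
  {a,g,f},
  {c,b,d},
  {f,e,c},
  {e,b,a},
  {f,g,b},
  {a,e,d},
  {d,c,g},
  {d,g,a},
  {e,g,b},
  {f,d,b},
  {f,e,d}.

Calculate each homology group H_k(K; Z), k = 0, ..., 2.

H_0 ≅ Z,  H_1 ≅ Z^2,  H_2 ≅ Z.

Take the total order a < b < c < d < e < f < g on the vertex set. Then K (dimension 2) consists of the simplices:

  0-simplices (7): a, b, c, d, e, f, g
  1-simplices (21): ab, ac, ad, ae, af, ag, bc, bd, be, bf, bg, cd, ce, cf, cg, de, df, dg, ef, eg, fg
  2-simplices (14): abc, abe, acf, ade, adg, afg, bcd, bdf, beg, bfg, cdg, cef, ceg, def

so the chain groups are C_0 ≅ Z^7, C_1 ≅ Z^21, C_2 ≅ Z^14.

∂_1: C_1 → C_0 maps an edge to its endpoints' difference, ∂[p,q] = q − p.
This gives a 7×21 integer matrix of rank 6; reducing to Smith normal form yields diagonal entries (1,1,1,1,1,1).

The boundary map ∂_2: C_2 → C_1 acts by ∂[p,q,r] = [q,r] − [p,r] + [p,q]. For instance
  ∂abc = bc − ac + ab,
  ∂beg = eg − bg + be.
The 21×14 boundary matrix has rank 13 and Smith normal form diag(1,1,1,1,1,1,1,1,1,1,1,1,1).

Reading off H_k = ker ∂_k / im ∂_{k+1}:

  H_0: rank C_0 − rank ∂_1 = 7 − 6 = 1, and the invariant factors of ∂_1 are all 1, so H_0 ≅ Z.
  H_1: rank ker ∂_1 − rank ∂_2 = (21 − 6) − 13 = 2, and the invariant factors of ∂_2 are all 1, so H_1 ≅ Z^2.
  H_2: rank ker ∂_2 − rank ∂_3 = (14 − 13) − 0 = 1, and there is no ∂_3, so H_2 ≅ Z.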